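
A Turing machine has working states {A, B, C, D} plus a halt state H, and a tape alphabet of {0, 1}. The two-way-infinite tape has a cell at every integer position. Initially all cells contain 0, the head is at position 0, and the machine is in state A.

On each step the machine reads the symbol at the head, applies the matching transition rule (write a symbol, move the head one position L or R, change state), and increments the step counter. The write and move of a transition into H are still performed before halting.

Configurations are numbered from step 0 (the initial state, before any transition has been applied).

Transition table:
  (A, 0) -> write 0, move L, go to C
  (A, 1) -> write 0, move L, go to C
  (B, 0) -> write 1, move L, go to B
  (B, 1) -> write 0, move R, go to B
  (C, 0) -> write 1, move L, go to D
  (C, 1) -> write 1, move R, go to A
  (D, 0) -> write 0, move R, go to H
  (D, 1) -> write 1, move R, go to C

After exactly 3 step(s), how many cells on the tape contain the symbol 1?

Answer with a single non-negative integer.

Answer: 1

Derivation:
Step 1: in state A at pos 0, read 0 -> (A,0)->write 0,move L,goto C. Now: state=C, head=-1, tape[-2..1]=0000 (head:  ^)
Step 2: in state C at pos -1, read 0 -> (C,0)->write 1,move L,goto D. Now: state=D, head=-2, tape[-3..1]=00100 (head:  ^)
Step 3: in state D at pos -2, read 0 -> (D,0)->write 0,move R,goto H. Now: state=H, head=-1, tape[-3..1]=00100 (head:   ^)
Cells containing 1 after step 3: {-1} -> 1 cell(s)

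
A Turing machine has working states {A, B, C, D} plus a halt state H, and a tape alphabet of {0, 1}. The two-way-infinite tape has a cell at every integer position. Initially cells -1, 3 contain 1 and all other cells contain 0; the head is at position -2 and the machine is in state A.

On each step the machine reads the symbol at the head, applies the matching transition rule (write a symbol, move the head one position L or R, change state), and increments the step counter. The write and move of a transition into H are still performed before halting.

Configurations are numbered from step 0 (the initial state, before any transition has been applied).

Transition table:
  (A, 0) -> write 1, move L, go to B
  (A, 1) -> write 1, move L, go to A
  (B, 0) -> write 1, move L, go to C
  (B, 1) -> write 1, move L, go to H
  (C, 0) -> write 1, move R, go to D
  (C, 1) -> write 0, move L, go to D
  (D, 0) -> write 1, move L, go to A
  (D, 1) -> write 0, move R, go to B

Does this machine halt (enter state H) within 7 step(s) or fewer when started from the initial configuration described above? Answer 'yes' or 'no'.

Step 1: in state A at pos -2, read 0 -> (A,0)->write 1,move L,goto B. Now: state=B, head=-3, tape[-4..4]=001100010 (head:  ^)
Step 2: in state B at pos -3, read 0 -> (B,0)->write 1,move L,goto C. Now: state=C, head=-4, tape[-5..4]=0011100010 (head:  ^)
Step 3: in state C at pos -4, read 0 -> (C,0)->write 1,move R,goto D. Now: state=D, head=-3, tape[-5..4]=0111100010 (head:   ^)
Step 4: in state D at pos -3, read 1 -> (D,1)->write 0,move R,goto B. Now: state=B, head=-2, tape[-5..4]=0101100010 (head:    ^)
Step 5: in state B at pos -2, read 1 -> (B,1)->write 1,move L,goto H. Now: state=H, head=-3, tape[-5..4]=0101100010 (head:   ^)
State H reached at step 5; 5 <= 7 -> yes

Answer: yes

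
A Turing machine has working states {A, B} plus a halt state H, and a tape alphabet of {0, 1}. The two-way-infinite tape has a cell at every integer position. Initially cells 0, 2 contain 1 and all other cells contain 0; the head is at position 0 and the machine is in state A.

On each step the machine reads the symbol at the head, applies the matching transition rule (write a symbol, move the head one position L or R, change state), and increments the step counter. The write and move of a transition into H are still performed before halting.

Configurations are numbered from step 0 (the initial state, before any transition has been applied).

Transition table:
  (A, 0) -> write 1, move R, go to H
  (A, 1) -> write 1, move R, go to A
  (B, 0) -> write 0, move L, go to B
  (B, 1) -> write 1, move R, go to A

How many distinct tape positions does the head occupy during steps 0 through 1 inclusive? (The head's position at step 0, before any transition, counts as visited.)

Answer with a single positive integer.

Answer: 2

Derivation:
Step 1: in state A at pos 0, read 1 -> (A,1)->write 1,move R,goto A. Now: state=A, head=1, tape[-1..3]=01010 (head:   ^)
Head positions at steps 0..1: starting at 0, distinct positions visited = {0, 1} -> 2 position(s)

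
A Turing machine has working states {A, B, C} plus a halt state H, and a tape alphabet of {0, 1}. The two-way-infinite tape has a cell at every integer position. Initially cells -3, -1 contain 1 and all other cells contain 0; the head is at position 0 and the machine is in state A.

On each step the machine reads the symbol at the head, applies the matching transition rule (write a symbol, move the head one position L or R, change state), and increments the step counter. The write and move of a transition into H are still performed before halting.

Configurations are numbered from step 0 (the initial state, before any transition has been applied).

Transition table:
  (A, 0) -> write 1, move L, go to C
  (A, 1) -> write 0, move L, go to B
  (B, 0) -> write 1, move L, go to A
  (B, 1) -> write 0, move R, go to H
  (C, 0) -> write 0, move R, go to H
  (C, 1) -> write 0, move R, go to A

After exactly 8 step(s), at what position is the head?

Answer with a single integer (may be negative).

Answer: -4

Derivation:
Step 1: in state A at pos 0, read 0 -> (A,0)->write 1,move L,goto C. Now: state=C, head=-1, tape[-4..1]=010110 (head:    ^)
Step 2: in state C at pos -1, read 1 -> (C,1)->write 0,move R,goto A. Now: state=A, head=0, tape[-4..1]=010010 (head:     ^)
Step 3: in state A at pos 0, read 1 -> (A,1)->write 0,move L,goto B. Now: state=B, head=-1, tape[-4..1]=010000 (head:    ^)
Step 4: in state B at pos -1, read 0 -> (B,0)->write 1,move L,goto A. Now: state=A, head=-2, tape[-4..1]=010100 (head:   ^)
Step 5: in state A at pos -2, read 0 -> (A,0)->write 1,move L,goto C. Now: state=C, head=-3, tape[-4..1]=011100 (head:  ^)
Step 6: in state C at pos -3, read 1 -> (C,1)->write 0,move R,goto A. Now: state=A, head=-2, tape[-4..1]=001100 (head:   ^)
Step 7: in state A at pos -2, read 1 -> (A,1)->write 0,move L,goto B. Now: state=B, head=-3, tape[-4..1]=000100 (head:  ^)
Step 8: in state B at pos -3, read 0 -> (B,0)->write 1,move L,goto A. Now: state=A, head=-4, tape[-5..1]=0010100 (head:  ^)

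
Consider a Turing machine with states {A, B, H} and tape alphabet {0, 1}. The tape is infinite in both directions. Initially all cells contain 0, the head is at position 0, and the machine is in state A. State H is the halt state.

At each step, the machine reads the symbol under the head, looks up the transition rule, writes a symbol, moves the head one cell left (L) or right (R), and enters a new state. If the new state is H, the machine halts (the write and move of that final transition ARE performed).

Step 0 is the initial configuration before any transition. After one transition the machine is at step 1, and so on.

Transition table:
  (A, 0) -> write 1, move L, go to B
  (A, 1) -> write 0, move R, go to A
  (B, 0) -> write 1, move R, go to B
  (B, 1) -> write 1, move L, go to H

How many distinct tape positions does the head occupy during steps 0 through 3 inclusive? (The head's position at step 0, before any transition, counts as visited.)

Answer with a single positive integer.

Answer: 2

Derivation:
Step 1: in state A at pos 0, read 0 -> (A,0)->write 1,move L,goto B. Now: state=B, head=-1, tape[-2..1]=0010 (head:  ^)
Step 2: in state B at pos -1, read 0 -> (B,0)->write 1,move R,goto B. Now: state=B, head=0, tape[-2..1]=0110 (head:   ^)
Step 3: in state B at pos 0, read 1 -> (B,1)->write 1,move L,goto H. Now: state=H, head=-1, tape[-2..1]=0110 (head:  ^)
Head positions at steps 0..3: starting at 0, distinct positions visited = {-1, 0} -> 2 position(s)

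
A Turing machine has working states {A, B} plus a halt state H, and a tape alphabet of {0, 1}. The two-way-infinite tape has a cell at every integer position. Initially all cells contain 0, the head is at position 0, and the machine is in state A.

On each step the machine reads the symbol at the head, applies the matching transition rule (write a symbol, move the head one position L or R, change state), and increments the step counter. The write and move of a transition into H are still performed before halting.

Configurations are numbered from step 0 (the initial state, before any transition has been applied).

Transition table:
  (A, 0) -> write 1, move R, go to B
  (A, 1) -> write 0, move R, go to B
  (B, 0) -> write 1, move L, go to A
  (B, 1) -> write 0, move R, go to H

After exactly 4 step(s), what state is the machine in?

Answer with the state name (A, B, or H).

Answer: H

Derivation:
Step 1: in state A at pos 0, read 0 -> (A,0)->write 1,move R,goto B. Now: state=B, head=1, tape[-1..2]=0100 (head:   ^)
Step 2: in state B at pos 1, read 0 -> (B,0)->write 1,move L,goto A. Now: state=A, head=0, tape[-1..2]=0110 (head:  ^)
Step 3: in state A at pos 0, read 1 -> (A,1)->write 0,move R,goto B. Now: state=B, head=1, tape[-1..2]=0010 (head:   ^)
Step 4: in state B at pos 1, read 1 -> (B,1)->write 0,move R,goto H. Now: state=H, head=2, tape[-1..3]=00000 (head:    ^)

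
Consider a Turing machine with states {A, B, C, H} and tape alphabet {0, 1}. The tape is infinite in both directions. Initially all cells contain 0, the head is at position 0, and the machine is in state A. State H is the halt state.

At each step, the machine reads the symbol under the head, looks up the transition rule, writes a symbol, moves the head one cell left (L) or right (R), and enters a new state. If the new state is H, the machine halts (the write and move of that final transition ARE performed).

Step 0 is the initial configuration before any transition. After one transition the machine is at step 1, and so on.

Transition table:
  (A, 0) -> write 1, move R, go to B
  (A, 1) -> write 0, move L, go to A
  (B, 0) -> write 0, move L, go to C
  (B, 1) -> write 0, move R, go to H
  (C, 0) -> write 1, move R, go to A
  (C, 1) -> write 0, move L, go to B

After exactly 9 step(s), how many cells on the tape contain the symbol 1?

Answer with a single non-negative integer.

Step 1: in state A at pos 0, read 0 -> (A,0)->write 1,move R,goto B. Now: state=B, head=1, tape[-1..2]=0100 (head:   ^)
Step 2: in state B at pos 1, read 0 -> (B,0)->write 0,move L,goto C. Now: state=C, head=0, tape[-1..2]=0100 (head:  ^)
Step 3: in state C at pos 0, read 1 -> (C,1)->write 0,move L,goto B. Now: state=B, head=-1, tape[-2..2]=00000 (head:  ^)
Step 4: in state B at pos -1, read 0 -> (B,0)->write 0,move L,goto C. Now: state=C, head=-2, tape[-3..2]=000000 (head:  ^)
Step 5: in state C at pos -2, read 0 -> (C,0)->write 1,move R,goto A. Now: state=A, head=-1, tape[-3..2]=010000 (head:   ^)
Step 6: in state A at pos -1, read 0 -> (A,0)->write 1,move R,goto B. Now: state=B, head=0, tape[-3..2]=011000 (head:    ^)
Step 7: in state B at pos 0, read 0 -> (B,0)->write 0,move L,goto C. Now: state=C, head=-1, tape[-3..2]=011000 (head:   ^)
Step 8: in state C at pos -1, read 1 -> (C,1)->write 0,move L,goto B. Now: state=B, head=-2, tape[-3..2]=010000 (head:  ^)
Step 9: in state B at pos -2, read 1 -> (B,1)->write 0,move R,goto H. Now: state=H, head=-1, tape[-3..2]=000000 (head:   ^)
No cell contains 1 after step 9 -> 0 cell(s)

Answer: 0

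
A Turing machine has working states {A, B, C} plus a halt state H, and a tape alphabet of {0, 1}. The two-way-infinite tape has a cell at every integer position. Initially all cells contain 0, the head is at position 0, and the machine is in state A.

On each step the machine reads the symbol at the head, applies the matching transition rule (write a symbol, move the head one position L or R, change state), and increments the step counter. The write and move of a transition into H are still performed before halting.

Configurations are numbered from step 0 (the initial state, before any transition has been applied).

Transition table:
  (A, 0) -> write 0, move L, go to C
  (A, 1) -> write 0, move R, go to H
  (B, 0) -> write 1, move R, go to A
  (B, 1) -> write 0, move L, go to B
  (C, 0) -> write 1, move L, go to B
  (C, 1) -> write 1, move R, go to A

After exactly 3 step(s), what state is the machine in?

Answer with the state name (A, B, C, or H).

Step 1: in state A at pos 0, read 0 -> (A,0)->write 0,move L,goto C. Now: state=C, head=-1, tape[-2..1]=0000 (head:  ^)
Step 2: in state C at pos -1, read 0 -> (C,0)->write 1,move L,goto B. Now: state=B, head=-2, tape[-3..1]=00100 (head:  ^)
Step 3: in state B at pos -2, read 0 -> (B,0)->write 1,move R,goto A. Now: state=A, head=-1, tape[-3..1]=01100 (head:   ^)

Answer: A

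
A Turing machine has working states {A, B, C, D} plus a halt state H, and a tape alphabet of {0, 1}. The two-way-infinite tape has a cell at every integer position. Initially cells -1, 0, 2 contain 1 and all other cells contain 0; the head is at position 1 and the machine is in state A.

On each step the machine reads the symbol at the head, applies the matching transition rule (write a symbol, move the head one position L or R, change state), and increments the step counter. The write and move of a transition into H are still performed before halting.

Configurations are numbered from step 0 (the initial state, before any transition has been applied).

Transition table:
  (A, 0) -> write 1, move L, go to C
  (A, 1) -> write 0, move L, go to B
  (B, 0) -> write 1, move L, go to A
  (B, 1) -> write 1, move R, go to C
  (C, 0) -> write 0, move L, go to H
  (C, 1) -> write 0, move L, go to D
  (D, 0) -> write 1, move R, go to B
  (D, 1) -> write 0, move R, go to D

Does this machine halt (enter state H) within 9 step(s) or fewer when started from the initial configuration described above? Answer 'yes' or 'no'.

Step 1: in state A at pos 1, read 0 -> (A,0)->write 1,move L,goto C. Now: state=C, head=0, tape[-2..3]=011110 (head:   ^)
Step 2: in state C at pos 0, read 1 -> (C,1)->write 0,move L,goto D. Now: state=D, head=-1, tape[-2..3]=010110 (head:  ^)
Step 3: in state D at pos -1, read 1 -> (D,1)->write 0,move R,goto D. Now: state=D, head=0, tape[-2..3]=000110 (head:   ^)
Step 4: in state D at pos 0, read 0 -> (D,0)->write 1,move R,goto B. Now: state=B, head=1, tape[-2..3]=001110 (head:    ^)
Step 5: in state B at pos 1, read 1 -> (B,1)->write 1,move R,goto C. Now: state=C, head=2, tape[-2..3]=001110 (head:     ^)
Step 6: in state C at pos 2, read 1 -> (C,1)->write 0,move L,goto D. Now: state=D, head=1, tape[-2..3]=001100 (head:    ^)
Step 7: in state D at pos 1, read 1 -> (D,1)->write 0,move R,goto D. Now: state=D, head=2, tape[-2..3]=001000 (head:     ^)
Step 8: in state D at pos 2, read 0 -> (D,0)->write 1,move R,goto B. Now: state=B, head=3, tape[-2..4]=0010100 (head:      ^)
Step 9: in state B at pos 3, read 0 -> (B,0)->write 1,move L,goto A. Now: state=A, head=2, tape[-2..4]=0010110 (head:     ^)
After 9 step(s): state = A (not H) -> not halted within 9 -> no

Answer: no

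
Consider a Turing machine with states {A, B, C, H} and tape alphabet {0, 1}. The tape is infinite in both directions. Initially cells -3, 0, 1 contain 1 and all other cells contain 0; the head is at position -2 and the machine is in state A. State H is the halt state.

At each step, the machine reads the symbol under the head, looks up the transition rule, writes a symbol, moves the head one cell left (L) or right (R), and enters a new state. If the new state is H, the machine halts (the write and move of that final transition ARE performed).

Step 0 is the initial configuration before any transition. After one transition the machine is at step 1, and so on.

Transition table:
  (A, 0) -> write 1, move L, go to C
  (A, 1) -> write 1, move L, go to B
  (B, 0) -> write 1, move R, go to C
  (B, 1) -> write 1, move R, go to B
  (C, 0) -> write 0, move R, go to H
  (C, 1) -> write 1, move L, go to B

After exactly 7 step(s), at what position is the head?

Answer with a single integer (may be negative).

Answer: -1

Derivation:
Step 1: in state A at pos -2, read 0 -> (A,0)->write 1,move L,goto C. Now: state=C, head=-3, tape[-4..2]=0110110 (head:  ^)
Step 2: in state C at pos -3, read 1 -> (C,1)->write 1,move L,goto B. Now: state=B, head=-4, tape[-5..2]=00110110 (head:  ^)
Step 3: in state B at pos -4, read 0 -> (B,0)->write 1,move R,goto C. Now: state=C, head=-3, tape[-5..2]=01110110 (head:   ^)
Step 4: in state C at pos -3, read 1 -> (C,1)->write 1,move L,goto B. Now: state=B, head=-4, tape[-5..2]=01110110 (head:  ^)
Step 5: in state B at pos -4, read 1 -> (B,1)->write 1,move R,goto B. Now: state=B, head=-3, tape[-5..2]=01110110 (head:   ^)
Step 6: in state B at pos -3, read 1 -> (B,1)->write 1,move R,goto B. Now: state=B, head=-2, tape[-5..2]=01110110 (head:    ^)
Step 7: in state B at pos -2, read 1 -> (B,1)->write 1,move R,goto B. Now: state=B, head=-1, tape[-5..2]=01110110 (head:     ^)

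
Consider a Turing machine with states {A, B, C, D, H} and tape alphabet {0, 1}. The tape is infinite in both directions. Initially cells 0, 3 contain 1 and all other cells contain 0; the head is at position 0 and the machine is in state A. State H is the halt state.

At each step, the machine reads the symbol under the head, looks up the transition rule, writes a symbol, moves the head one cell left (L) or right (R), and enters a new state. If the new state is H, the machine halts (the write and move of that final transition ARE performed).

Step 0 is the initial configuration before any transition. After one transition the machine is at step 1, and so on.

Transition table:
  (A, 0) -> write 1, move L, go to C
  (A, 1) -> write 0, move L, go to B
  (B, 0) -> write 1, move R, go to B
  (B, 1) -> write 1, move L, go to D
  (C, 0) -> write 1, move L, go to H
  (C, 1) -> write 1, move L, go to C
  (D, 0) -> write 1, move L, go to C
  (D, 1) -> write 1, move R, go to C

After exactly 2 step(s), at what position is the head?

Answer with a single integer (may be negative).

Answer: 0

Derivation:
Step 1: in state A at pos 0, read 1 -> (A,1)->write 0,move L,goto B. Now: state=B, head=-1, tape[-2..4]=0000010 (head:  ^)
Step 2: in state B at pos -1, read 0 -> (B,0)->write 1,move R,goto B. Now: state=B, head=0, tape[-2..4]=0100010 (head:   ^)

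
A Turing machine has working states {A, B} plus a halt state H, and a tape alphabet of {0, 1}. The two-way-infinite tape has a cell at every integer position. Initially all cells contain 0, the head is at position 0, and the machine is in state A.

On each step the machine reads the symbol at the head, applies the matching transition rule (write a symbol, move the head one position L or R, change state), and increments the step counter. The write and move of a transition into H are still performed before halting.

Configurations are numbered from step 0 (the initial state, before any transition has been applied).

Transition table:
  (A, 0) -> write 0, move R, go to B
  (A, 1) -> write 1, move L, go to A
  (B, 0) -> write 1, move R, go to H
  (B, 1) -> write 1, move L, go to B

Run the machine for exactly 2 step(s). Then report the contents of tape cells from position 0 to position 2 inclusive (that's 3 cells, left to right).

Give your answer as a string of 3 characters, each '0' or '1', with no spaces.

Answer: 010

Derivation:
Step 1: in state A at pos 0, read 0 -> (A,0)->write 0,move R,goto B. Now: state=B, head=1, tape[-1..2]=0000 (head:   ^)
Step 2: in state B at pos 1, read 0 -> (B,0)->write 1,move R,goto H. Now: state=H, head=2, tape[-1..3]=00100 (head:    ^)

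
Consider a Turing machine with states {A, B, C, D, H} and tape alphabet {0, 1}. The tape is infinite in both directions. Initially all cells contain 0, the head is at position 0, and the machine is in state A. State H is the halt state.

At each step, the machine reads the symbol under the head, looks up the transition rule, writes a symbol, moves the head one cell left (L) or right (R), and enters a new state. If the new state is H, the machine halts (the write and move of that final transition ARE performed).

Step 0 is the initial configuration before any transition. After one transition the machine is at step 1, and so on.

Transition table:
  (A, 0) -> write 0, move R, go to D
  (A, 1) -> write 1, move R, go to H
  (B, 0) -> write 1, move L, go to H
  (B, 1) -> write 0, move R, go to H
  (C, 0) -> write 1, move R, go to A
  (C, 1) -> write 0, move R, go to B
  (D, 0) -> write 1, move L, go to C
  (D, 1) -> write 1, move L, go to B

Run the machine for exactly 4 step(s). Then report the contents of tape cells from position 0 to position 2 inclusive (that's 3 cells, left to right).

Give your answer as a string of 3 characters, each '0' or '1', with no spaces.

Step 1: in state A at pos 0, read 0 -> (A,0)->write 0,move R,goto D. Now: state=D, head=1, tape[-1..2]=0000 (head:   ^)
Step 2: in state D at pos 1, read 0 -> (D,0)->write 1,move L,goto C. Now: state=C, head=0, tape[-1..2]=0010 (head:  ^)
Step 3: in state C at pos 0, read 0 -> (C,0)->write 1,move R,goto A. Now: state=A, head=1, tape[-1..2]=0110 (head:   ^)
Step 4: in state A at pos 1, read 1 -> (A,1)->write 1,move R,goto H. Now: state=H, head=2, tape[-1..3]=01100 (head:    ^)

Answer: 110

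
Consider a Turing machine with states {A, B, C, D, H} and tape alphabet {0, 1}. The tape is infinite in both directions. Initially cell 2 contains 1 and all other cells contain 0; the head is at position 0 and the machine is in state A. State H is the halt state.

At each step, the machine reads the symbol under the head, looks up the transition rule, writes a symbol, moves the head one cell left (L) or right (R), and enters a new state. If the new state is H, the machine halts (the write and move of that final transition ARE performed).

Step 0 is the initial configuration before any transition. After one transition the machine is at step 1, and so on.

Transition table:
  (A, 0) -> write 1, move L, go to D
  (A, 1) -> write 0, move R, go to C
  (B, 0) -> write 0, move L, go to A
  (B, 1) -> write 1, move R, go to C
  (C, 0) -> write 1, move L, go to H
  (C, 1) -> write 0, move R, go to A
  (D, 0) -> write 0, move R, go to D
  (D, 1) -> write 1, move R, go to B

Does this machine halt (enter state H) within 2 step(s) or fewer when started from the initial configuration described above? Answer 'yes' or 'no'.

Answer: no

Derivation:
Step 1: in state A at pos 0, read 0 -> (A,0)->write 1,move L,goto D. Now: state=D, head=-1, tape[-2..3]=001010 (head:  ^)
Step 2: in state D at pos -1, read 0 -> (D,0)->write 0,move R,goto D. Now: state=D, head=0, tape[-2..3]=001010 (head:   ^)
After 2 step(s): state = D (not H) -> not halted within 2 -> no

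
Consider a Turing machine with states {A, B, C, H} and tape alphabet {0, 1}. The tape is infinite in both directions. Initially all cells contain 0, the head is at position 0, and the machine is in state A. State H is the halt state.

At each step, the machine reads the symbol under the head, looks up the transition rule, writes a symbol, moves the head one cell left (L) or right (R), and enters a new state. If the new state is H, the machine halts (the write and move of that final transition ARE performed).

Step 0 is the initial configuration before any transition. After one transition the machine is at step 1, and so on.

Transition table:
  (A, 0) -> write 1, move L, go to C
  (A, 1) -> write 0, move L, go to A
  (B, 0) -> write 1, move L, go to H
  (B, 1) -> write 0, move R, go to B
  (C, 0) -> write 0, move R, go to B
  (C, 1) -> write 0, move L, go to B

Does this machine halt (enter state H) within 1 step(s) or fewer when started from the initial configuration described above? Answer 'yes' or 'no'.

Answer: no

Derivation:
Step 1: in state A at pos 0, read 0 -> (A,0)->write 1,move L,goto C. Now: state=C, head=-1, tape[-2..1]=0010 (head:  ^)
After 1 step(s): state = C (not H) -> not halted within 1 -> no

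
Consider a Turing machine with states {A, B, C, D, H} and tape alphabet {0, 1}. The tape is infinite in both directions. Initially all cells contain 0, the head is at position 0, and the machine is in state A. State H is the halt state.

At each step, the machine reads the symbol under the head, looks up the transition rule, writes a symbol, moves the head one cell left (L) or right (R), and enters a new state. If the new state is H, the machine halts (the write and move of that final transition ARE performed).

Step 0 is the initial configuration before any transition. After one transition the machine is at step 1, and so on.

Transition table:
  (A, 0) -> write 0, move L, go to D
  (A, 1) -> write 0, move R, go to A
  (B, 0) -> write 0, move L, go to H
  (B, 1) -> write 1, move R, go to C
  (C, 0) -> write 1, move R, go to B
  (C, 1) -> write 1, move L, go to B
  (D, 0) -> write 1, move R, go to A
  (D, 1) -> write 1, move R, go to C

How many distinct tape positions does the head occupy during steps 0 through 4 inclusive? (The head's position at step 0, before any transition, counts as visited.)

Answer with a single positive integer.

Answer: 2

Derivation:
Step 1: in state A at pos 0, read 0 -> (A,0)->write 0,move L,goto D. Now: state=D, head=-1, tape[-2..1]=0000 (head:  ^)
Step 2: in state D at pos -1, read 0 -> (D,0)->write 1,move R,goto A. Now: state=A, head=0, tape[-2..1]=0100 (head:   ^)
Step 3: in state A at pos 0, read 0 -> (A,0)->write 0,move L,goto D. Now: state=D, head=-1, tape[-2..1]=0100 (head:  ^)
Step 4: in state D at pos -1, read 1 -> (D,1)->write 1,move R,goto C. Now: state=C, head=0, tape[-2..1]=0100 (head:   ^)
Head positions at steps 0..4: starting at 0, distinct positions visited = {-1, 0} -> 2 position(s)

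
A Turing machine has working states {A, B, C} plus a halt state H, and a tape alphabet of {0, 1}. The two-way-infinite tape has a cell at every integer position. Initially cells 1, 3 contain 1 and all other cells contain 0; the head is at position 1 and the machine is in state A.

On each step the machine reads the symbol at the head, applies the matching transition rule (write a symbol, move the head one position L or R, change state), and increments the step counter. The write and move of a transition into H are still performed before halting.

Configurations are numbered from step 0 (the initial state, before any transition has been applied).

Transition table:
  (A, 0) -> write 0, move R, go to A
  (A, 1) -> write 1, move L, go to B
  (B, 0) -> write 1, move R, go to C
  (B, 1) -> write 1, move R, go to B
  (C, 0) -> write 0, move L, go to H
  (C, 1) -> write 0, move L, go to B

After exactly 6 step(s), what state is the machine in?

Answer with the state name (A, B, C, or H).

Answer: H

Derivation:
Step 1: in state A at pos 1, read 1 -> (A,1)->write 1,move L,goto B. Now: state=B, head=0, tape[-1..4]=001010 (head:  ^)
Step 2: in state B at pos 0, read 0 -> (B,0)->write 1,move R,goto C. Now: state=C, head=1, tape[-1..4]=011010 (head:   ^)
Step 3: in state C at pos 1, read 1 -> (C,1)->write 0,move L,goto B. Now: state=B, head=0, tape[-1..4]=010010 (head:  ^)
Step 4: in state B at pos 0, read 1 -> (B,1)->write 1,move R,goto B. Now: state=B, head=1, tape[-1..4]=010010 (head:   ^)
Step 5: in state B at pos 1, read 0 -> (B,0)->write 1,move R,goto C. Now: state=C, head=2, tape[-1..4]=011010 (head:    ^)
Step 6: in state C at pos 2, read 0 -> (C,0)->write 0,move L,goto H. Now: state=H, head=1, tape[-1..4]=011010 (head:   ^)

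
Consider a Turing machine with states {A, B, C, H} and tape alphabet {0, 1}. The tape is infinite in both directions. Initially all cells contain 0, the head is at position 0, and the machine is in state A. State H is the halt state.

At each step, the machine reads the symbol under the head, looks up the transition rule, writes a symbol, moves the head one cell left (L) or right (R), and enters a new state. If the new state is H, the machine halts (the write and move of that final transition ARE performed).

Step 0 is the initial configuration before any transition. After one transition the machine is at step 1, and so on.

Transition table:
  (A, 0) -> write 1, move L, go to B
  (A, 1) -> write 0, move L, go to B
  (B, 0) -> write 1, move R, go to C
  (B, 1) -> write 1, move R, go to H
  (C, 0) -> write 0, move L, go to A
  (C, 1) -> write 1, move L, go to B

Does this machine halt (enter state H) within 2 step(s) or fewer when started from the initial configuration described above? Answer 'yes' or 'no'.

Answer: no

Derivation:
Step 1: in state A at pos 0, read 0 -> (A,0)->write 1,move L,goto B. Now: state=B, head=-1, tape[-2..1]=0010 (head:  ^)
Step 2: in state B at pos -1, read 0 -> (B,0)->write 1,move R,goto C. Now: state=C, head=0, tape[-2..1]=0110 (head:   ^)
After 2 step(s): state = C (not H) -> not halted within 2 -> no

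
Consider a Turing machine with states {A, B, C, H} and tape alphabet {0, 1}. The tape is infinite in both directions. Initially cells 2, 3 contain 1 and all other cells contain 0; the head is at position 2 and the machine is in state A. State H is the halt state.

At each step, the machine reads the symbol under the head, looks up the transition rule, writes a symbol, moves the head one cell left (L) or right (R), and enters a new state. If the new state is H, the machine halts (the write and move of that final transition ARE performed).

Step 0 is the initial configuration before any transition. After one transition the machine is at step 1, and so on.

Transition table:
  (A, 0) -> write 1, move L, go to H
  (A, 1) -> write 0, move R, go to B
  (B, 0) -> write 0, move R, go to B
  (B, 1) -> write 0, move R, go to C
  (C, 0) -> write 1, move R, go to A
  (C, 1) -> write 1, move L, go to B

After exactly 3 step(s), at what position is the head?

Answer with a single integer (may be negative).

Answer: 5

Derivation:
Step 1: in state A at pos 2, read 1 -> (A,1)->write 0,move R,goto B. Now: state=B, head=3, tape[1..4]=0010 (head:   ^)
Step 2: in state B at pos 3, read 1 -> (B,1)->write 0,move R,goto C. Now: state=C, head=4, tape[1..5]=00000 (head:    ^)
Step 3: in state C at pos 4, read 0 -> (C,0)->write 1,move R,goto A. Now: state=A, head=5, tape[1..6]=000100 (head:     ^)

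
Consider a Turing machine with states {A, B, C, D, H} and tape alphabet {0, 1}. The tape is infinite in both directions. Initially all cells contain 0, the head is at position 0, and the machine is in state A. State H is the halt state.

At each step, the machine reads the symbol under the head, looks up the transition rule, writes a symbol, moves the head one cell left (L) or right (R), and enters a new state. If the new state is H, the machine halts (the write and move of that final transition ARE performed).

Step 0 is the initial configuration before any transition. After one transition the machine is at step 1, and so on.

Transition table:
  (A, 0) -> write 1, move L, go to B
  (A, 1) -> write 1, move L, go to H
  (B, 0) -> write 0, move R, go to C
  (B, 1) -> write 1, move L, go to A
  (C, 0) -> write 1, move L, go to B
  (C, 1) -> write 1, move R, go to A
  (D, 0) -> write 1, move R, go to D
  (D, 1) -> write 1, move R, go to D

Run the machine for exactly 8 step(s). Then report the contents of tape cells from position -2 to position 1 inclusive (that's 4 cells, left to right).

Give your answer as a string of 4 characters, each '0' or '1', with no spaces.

Step 1: in state A at pos 0, read 0 -> (A,0)->write 1,move L,goto B. Now: state=B, head=-1, tape[-2..1]=0010 (head:  ^)
Step 2: in state B at pos -1, read 0 -> (B,0)->write 0,move R,goto C. Now: state=C, head=0, tape[-2..1]=0010 (head:   ^)
Step 3: in state C at pos 0, read 1 -> (C,1)->write 1,move R,goto A. Now: state=A, head=1, tape[-2..2]=00100 (head:    ^)
Step 4: in state A at pos 1, read 0 -> (A,0)->write 1,move L,goto B. Now: state=B, head=0, tape[-2..2]=00110 (head:   ^)
Step 5: in state B at pos 0, read 1 -> (B,1)->write 1,move L,goto A. Now: state=A, head=-1, tape[-2..2]=00110 (head:  ^)
Step 6: in state A at pos -1, read 0 -> (A,0)->write 1,move L,goto B. Now: state=B, head=-2, tape[-3..2]=001110 (head:  ^)
Step 7: in state B at pos -2, read 0 -> (B,0)->write 0,move R,goto C. Now: state=C, head=-1, tape[-3..2]=001110 (head:   ^)
Step 8: in state C at pos -1, read 1 -> (C,1)->write 1,move R,goto A. Now: state=A, head=0, tape[-3..2]=001110 (head:    ^)

Answer: 0111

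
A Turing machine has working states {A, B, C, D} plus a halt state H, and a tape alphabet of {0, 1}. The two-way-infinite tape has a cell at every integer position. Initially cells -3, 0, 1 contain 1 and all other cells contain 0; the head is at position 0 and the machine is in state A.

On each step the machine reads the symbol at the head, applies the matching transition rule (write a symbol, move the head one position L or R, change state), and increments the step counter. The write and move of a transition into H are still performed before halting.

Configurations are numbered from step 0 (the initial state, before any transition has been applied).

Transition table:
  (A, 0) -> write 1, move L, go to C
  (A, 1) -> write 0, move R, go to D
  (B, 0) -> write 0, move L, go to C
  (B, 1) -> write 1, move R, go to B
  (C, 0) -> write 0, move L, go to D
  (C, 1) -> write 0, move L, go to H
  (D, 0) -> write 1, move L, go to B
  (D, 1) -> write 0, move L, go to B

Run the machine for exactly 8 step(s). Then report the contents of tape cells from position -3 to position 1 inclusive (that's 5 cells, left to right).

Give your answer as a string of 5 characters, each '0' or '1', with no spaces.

Answer: 11000

Derivation:
Step 1: in state A at pos 0, read 1 -> (A,1)->write 0,move R,goto D. Now: state=D, head=1, tape[-4..2]=0100010 (head:      ^)
Step 2: in state D at pos 1, read 1 -> (D,1)->write 0,move L,goto B. Now: state=B, head=0, tape[-4..2]=0100000 (head:     ^)
Step 3: in state B at pos 0, read 0 -> (B,0)->write 0,move L,goto C. Now: state=C, head=-1, tape[-4..2]=0100000 (head:    ^)
Step 4: in state C at pos -1, read 0 -> (C,0)->write 0,move L,goto D. Now: state=D, head=-2, tape[-4..2]=0100000 (head:   ^)
Step 5: in state D at pos -2, read 0 -> (D,0)->write 1,move L,goto B. Now: state=B, head=-3, tape[-4..2]=0110000 (head:  ^)
Step 6: in state B at pos -3, read 1 -> (B,1)->write 1,move R,goto B. Now: state=B, head=-2, tape[-4..2]=0110000 (head:   ^)
Step 7: in state B at pos -2, read 1 -> (B,1)->write 1,move R,goto B. Now: state=B, head=-1, tape[-4..2]=0110000 (head:    ^)
Step 8: in state B at pos -1, read 0 -> (B,0)->write 0,move L,goto C. Now: state=C, head=-2, tape[-4..2]=0110000 (head:   ^)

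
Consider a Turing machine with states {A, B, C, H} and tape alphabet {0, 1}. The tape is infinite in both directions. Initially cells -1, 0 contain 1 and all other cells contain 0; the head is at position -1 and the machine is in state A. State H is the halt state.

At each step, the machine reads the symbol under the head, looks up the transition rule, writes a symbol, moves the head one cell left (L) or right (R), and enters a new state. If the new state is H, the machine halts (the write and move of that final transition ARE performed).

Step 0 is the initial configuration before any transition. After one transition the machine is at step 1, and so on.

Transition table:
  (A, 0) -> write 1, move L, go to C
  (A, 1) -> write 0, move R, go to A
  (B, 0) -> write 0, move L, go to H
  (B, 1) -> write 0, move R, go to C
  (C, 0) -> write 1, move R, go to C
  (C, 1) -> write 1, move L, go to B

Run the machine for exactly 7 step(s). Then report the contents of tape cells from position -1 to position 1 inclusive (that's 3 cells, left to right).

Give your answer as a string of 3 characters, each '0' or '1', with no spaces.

Answer: 001

Derivation:
Step 1: in state A at pos -1, read 1 -> (A,1)->write 0,move R,goto A. Now: state=A, head=0, tape[-2..1]=0010 (head:   ^)
Step 2: in state A at pos 0, read 1 -> (A,1)->write 0,move R,goto A. Now: state=A, head=1, tape[-2..2]=00000 (head:    ^)
Step 3: in state A at pos 1, read 0 -> (A,0)->write 1,move L,goto C. Now: state=C, head=0, tape[-2..2]=00010 (head:   ^)
Step 4: in state C at pos 0, read 0 -> (C,0)->write 1,move R,goto C. Now: state=C, head=1, tape[-2..2]=00110 (head:    ^)
Step 5: in state C at pos 1, read 1 -> (C,1)->write 1,move L,goto B. Now: state=B, head=0, tape[-2..2]=00110 (head:   ^)
Step 6: in state B at pos 0, read 1 -> (B,1)->write 0,move R,goto C. Now: state=C, head=1, tape[-2..2]=00010 (head:    ^)
Step 7: in state C at pos 1, read 1 -> (C,1)->write 1,move L,goto B. Now: state=B, head=0, tape[-2..2]=00010 (head:   ^)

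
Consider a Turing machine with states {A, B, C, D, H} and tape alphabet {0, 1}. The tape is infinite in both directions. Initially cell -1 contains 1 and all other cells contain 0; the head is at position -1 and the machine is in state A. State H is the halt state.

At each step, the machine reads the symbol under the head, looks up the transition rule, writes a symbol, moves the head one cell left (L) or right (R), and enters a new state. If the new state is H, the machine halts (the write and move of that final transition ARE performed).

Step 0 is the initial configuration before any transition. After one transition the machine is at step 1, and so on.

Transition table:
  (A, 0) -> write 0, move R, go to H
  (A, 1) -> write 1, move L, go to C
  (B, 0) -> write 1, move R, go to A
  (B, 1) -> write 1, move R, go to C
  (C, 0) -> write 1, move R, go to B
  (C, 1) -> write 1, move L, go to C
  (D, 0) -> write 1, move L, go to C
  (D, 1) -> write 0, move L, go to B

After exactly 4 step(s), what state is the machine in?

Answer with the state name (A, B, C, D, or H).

Step 1: in state A at pos -1, read 1 -> (A,1)->write 1,move L,goto C. Now: state=C, head=-2, tape[-3..0]=0010 (head:  ^)
Step 2: in state C at pos -2, read 0 -> (C,0)->write 1,move R,goto B. Now: state=B, head=-1, tape[-3..0]=0110 (head:   ^)
Step 3: in state B at pos -1, read 1 -> (B,1)->write 1,move R,goto C. Now: state=C, head=0, tape[-3..1]=01100 (head:    ^)
Step 4: in state C at pos 0, read 0 -> (C,0)->write 1,move R,goto B. Now: state=B, head=1, tape[-3..2]=011100 (head:     ^)

Answer: B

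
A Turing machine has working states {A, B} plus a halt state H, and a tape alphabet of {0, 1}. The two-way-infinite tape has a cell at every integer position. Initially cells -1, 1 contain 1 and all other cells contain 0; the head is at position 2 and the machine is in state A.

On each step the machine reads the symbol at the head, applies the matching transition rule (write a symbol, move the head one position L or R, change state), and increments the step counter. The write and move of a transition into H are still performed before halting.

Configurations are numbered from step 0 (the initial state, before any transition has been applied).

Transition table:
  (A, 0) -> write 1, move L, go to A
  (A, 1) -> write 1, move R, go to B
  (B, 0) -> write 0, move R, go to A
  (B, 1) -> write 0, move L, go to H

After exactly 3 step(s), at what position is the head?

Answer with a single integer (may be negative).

Step 1: in state A at pos 2, read 0 -> (A,0)->write 1,move L,goto A. Now: state=A, head=1, tape[-2..3]=010110 (head:    ^)
Step 2: in state A at pos 1, read 1 -> (A,1)->write 1,move R,goto B. Now: state=B, head=2, tape[-2..3]=010110 (head:     ^)
Step 3: in state B at pos 2, read 1 -> (B,1)->write 0,move L,goto H. Now: state=H, head=1, tape[-2..3]=010100 (head:    ^)

Answer: 1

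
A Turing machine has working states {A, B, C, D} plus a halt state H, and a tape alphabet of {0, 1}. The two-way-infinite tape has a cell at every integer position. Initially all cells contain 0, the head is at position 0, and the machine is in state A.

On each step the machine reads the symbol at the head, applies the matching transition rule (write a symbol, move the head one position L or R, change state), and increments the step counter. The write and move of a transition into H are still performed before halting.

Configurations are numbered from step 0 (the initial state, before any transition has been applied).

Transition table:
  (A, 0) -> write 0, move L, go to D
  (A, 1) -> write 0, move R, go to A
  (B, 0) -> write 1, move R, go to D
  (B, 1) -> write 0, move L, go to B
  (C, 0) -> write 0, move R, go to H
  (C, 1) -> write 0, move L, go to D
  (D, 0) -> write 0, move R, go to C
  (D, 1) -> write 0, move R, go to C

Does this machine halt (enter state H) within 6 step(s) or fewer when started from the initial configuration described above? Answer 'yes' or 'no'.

Answer: yes

Derivation:
Step 1: in state A at pos 0, read 0 -> (A,0)->write 0,move L,goto D. Now: state=D, head=-1, tape[-2..1]=0000 (head:  ^)
Step 2: in state D at pos -1, read 0 -> (D,0)->write 0,move R,goto C. Now: state=C, head=0, tape[-2..1]=0000 (head:   ^)
Step 3: in state C at pos 0, read 0 -> (C,0)->write 0,move R,goto H. Now: state=H, head=1, tape[-2..2]=00000 (head:    ^)
State H reached at step 3; 3 <= 6 -> yes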